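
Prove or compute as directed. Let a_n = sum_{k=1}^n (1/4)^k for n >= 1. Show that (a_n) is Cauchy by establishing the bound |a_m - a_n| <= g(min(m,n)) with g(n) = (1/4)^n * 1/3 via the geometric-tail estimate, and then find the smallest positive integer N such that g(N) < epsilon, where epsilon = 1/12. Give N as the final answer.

For m > n >= 1: |a_m - a_n| = sum_{k=n+1}^m (1/4)^k < sum_{k=n+1}^infinity (1/4)^k = (1/4)^(n+1) / (1 - 1/4) = (1/4)^n * (1/4) * (4/3) = (1/4)^n * 1/3.
So g(n) = (1/4)^n / 3. Since g(n) -> 0, (a_n) is Cauchy.
Now solve g(N) < 1/12: (1/4)^N / 3 < 1/12 <=> 4^N > 1 / (3 * 1/12) = 4.
Check powers of 4: 4^1 = 4 <= 4, 4^2 = 16 > 4.
So the smallest such N is 2. Check: g(2) = 1/(3 * 16) = 1/48 < 1/12.

2


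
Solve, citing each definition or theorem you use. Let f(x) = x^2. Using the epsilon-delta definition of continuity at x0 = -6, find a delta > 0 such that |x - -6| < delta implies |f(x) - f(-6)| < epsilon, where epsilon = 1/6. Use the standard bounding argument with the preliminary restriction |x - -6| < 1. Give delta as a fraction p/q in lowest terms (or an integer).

Factor: |x^2 - (-6)^2| = |x - -6| * |x + -6|.
Impose |x - -6| < 1 first. Then |x + -6| = |(x - -6) + 2*(-6)| <= |x - -6| + 2*|-6| < 1 + 12 = 13.
So |x^2 - (-6)^2| < delta * 13.
We need delta * 13 <= 1/6, i.e. delta <= 1/6/13 = 1/78.
Since 1/78 < 1, this is tighter than 1; take delta = 1/78.
So delta = 1/78 works.

1/78


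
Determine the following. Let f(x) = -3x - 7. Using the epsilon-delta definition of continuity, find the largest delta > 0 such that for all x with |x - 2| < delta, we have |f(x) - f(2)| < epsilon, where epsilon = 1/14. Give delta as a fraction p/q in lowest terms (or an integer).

We compute f(2) = -3*(2) - 7 = -13.
|f(x) - f(2)| = |-3x - 7 - (-13)| = |-3(x - 2)| = 3|x - 2|.
We need 3|x - 2| < 1/14, i.e. |x - 2| < 1/14 / 3 = 1/42.
So any delta <= 1/42 works. Conversely, if delta > 1/42, then x = 2 + 1/42 satisfies |x - 2| = 1/42 < delta but |f(x) - f(2)| = 3 * 1/42 = 1/14, which is not < 1/14; so no larger delta works.
Hence the largest such delta is 1/42.

1/42


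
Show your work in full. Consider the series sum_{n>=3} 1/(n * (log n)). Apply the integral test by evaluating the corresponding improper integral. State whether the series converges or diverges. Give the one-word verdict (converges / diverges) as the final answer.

Let f(x) = 1/(x*log(x)). Then f is positive, continuous, and decreasing on [3, infinity), so the integral test applies.
Compute the improper integral int_{3}^infinity f(x) dx:
  antiderivative F(x) = log(log(x)).
  F(x) = log(log(x)) -> infinity as x -> infinity. The integral diverges, so by the integral test, the series diverges.

diverges


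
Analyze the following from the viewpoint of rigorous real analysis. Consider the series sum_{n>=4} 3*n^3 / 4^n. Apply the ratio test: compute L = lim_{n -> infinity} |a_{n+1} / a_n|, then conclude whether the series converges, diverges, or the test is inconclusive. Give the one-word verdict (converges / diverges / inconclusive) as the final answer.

Let a_n denote the general term. Form the ratio a_{n+1}/a_n and simplify:
a_{n+1}/a_n = (n + 1)^3/(4*n^3)
Take the limit as n -> infinity: L = 1/4.
Since L = 1/4 < 1, the ratio test implies the series converges.

converges


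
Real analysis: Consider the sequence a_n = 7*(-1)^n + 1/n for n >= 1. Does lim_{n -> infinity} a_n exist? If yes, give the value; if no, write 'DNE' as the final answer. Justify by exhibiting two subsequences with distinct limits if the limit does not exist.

Examine the behaviour of a_n along subsequences.
a_{2k} = 7 + 1/(2k) -> 7. a_{2k+1} = -7 + 1/(2k+1) -> -7.
Since these two subsequential limits are 7 and -7, distinct, the full sequence cannot converge (a convergent sequence has all subsequences tending to the same limit). So lim a_n does not exist.

DNE


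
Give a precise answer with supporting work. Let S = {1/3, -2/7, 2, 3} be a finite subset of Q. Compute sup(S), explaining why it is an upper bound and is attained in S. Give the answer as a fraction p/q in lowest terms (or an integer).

S is finite, so sup(S) = max(S).
Sorted decreasing:
3, 2, 1/3, -2/7
The extremum is 3.
For every x in S, x <= 3. And 3 is in S, so it is attained.
Therefore sup(S) = 3.

3


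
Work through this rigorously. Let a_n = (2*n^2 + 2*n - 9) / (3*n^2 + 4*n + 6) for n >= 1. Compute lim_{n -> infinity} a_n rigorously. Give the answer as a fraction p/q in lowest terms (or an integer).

Divide numerator and denominator by n^2, the highest power:
numerator / n^2 = 2 + 2/n - 9/n^2
denominator / n^2 = 3 + 4/n + 6/n^2
As n -> infinity, all terms of the form c/n^k (k >= 1) tend to 0.
So numerator / n^2 -> 2 and denominator / n^2 -> 3.
Therefore lim a_n = 2/3.

2/3


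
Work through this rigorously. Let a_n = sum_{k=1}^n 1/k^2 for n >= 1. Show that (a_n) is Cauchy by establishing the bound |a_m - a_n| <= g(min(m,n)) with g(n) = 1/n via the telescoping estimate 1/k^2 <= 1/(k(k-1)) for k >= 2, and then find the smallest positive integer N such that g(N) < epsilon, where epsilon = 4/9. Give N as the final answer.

For m > n >= 1: |a_m - a_n| = sum_{k=n+1}^m 1/k^2.
Use 1/k^2 <= 1/(k(k-1)) = 1/(k-1) - 1/k for k >= 2:
sum_{k=n+1}^m 1/k^2 <= sum_{k=n+1}^m (1/(k-1) - 1/k) = 1/n - 1/m <= 1/n.
By symmetry the same bound holds with n,m swapped, so |a_m - a_n| <= 1/min(m,n) = g(min(m,n)). Since g(n) -> 0, (a_n) is Cauchy.
Now solve g(N) < 4/9: 1/N < 4/9 <=> N > 1/(4/9) = 9/4.
The smallest integer strictly greater than 9/4 is N = 3.
Check: g(3) = 1/3 < 4/9; g(2) = 1/2 >= 4/9. So N = 3.

3


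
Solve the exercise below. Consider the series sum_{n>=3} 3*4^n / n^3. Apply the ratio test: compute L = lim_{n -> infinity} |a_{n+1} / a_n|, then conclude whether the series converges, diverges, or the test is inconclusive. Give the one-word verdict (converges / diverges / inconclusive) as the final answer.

Let a_n denote the general term. Form the ratio a_{n+1}/a_n and simplify:
a_{n+1}/a_n = 4*n^3/(n + 1)^3
Take the limit as n -> infinity: L = 4.
Since L = 4 > 1 (or L = infinity), the ratio test implies the series diverges.

diverges


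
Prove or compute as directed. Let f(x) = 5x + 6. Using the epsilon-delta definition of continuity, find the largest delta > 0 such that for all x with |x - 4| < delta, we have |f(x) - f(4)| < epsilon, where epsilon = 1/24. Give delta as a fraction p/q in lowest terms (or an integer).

We compute f(4) = 5*(4) + 6 = 26.
|f(x) - f(4)| = |5x + 6 - (26)| = |5(x - 4)| = 5|x - 4|.
We need 5|x - 4| < 1/24, i.e. |x - 4| < 1/24 / 5 = 1/120.
So any delta <= 1/120 works. Conversely, if delta > 1/120, then x = 4 + 1/120 satisfies |x - 4| = 1/120 < delta but |f(x) - f(4)| = 5 * 1/120 = 1/24, which is not < 1/24; so no larger delta works.
Hence the largest such delta is 1/120.

1/120


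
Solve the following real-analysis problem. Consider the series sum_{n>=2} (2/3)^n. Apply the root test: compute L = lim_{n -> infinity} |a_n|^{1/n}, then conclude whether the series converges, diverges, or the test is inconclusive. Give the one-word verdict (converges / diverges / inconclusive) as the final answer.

Let a_n denote the general term. Form |a_n|^(1/n) and simplify:
|a_n|^(1/n) = 2/3
Take the limit as n -> infinity: L = 2/3.
Since L = 2/3 < 1, the root test implies convergence.

converges


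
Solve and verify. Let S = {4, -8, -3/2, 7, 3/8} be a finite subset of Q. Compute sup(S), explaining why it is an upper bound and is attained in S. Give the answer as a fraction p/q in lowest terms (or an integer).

S is finite, so sup(S) = max(S).
Sorted decreasing:
7, 4, 3/8, -3/2, -8
The extremum is 7.
For every x in S, x <= 7. And 7 is in S, so it is attained.
Therefore sup(S) = 7.

7


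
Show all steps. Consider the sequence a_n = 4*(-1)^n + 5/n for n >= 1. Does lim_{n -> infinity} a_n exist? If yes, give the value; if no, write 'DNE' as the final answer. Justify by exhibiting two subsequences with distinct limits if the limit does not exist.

Examine the behaviour of a_n along subsequences.
a_{2k} = 4 + 5/(2k) -> 4. a_{2k+1} = -4 + 5/(2k+1) -> -4.
Since these two subsequential limits are 4 and -4, distinct, the full sequence cannot converge (a convergent sequence has all subsequences tending to the same limit). So lim a_n does not exist.

DNE


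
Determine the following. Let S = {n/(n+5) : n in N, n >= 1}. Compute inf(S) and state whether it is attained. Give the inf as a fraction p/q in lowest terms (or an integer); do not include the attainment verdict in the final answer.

Analysis:
- Values: 1/6, 2/7, 3/8, 4/9, ... strictly increasing.
- Minimum is 1/6 (n=1); inf = 1/6 (attained).
- n/(n+5) = 1 - 5/(n+5) -> 1 from below as n -> infinity, and never equals 1.
- So sup = 1 (not attained).
Conclusion: inf(S) = 1/6, attained in S.

1/6


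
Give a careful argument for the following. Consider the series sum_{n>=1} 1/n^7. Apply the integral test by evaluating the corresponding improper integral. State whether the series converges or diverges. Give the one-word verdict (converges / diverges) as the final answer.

Let f(x) = x^(-7). Then f is positive, continuous, and decreasing on [1, infinity), so the integral test applies.
Compute the improper integral int_{1}^infinity f(x) dx:
  antiderivative F(x) = -1/(6*x^6).
  As x -> infinity, F(x) -> 0 (since p = 7 > 1).
  So int = F(infinity) - F(1) = 0 - (-1/6) = 1/6.
  Finite, so by the integral test, the series converges.

converges


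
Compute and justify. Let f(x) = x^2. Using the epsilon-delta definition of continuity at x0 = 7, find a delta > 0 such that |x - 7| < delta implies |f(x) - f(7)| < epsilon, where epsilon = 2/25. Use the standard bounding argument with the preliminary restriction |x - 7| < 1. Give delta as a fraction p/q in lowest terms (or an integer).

Factor: |x^2 - (7)^2| = |x - 7| * |x + 7|.
Impose |x - 7| < 1 first. Then |x + 7| = |(x - 7) + 2*(7)| <= |x - 7| + 2*|7| < 1 + 14 = 15.
So |x^2 - (7)^2| < delta * 15.
We need delta * 15 <= 2/25, i.e. delta <= 2/25/15 = 2/375.
Since 2/375 < 1, this is tighter than 1; take delta = 2/375.
So delta = 2/375 works.

2/375


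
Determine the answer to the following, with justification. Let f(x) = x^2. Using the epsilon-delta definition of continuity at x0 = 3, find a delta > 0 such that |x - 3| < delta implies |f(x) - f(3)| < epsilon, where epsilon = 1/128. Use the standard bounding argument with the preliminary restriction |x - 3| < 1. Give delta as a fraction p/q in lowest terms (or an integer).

Factor: |x^2 - (3)^2| = |x - 3| * |x + 3|.
Impose |x - 3| < 1 first. Then |x + 3| = |(x - 3) + 2*(3)| <= |x - 3| + 2*|3| < 1 + 6 = 7.
So |x^2 - (3)^2| < delta * 7.
We need delta * 7 <= 1/128, i.e. delta <= 1/128/7 = 1/896.
Since 1/896 < 1, this is tighter than 1; take delta = 1/896.
So delta = 1/896 works.

1/896


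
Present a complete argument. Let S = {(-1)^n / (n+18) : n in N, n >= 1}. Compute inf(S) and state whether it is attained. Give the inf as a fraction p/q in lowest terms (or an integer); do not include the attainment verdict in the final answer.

Analysis:
- Values: -1/19, 1/20, -1/21, 1/22, -1/23, ...
- Positive terms (even n): 1/(2+18), 1/(4+18), ... decreasing -> max = 1/20 (n=2).
- Negative terms (odd n): -1/(1+18), -1/(3+18), ... increasing -> min = -1/19 (n=1).
- So sup = 1/20 (attained at n=2); inf = -1/19 (attained at n=1).
Conclusion: inf(S) = -1/19, attained in S.

-1/19


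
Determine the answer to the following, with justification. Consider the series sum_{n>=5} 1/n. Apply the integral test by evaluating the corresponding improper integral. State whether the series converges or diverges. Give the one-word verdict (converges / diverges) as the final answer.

Let f(x) = 1/x. Then f is positive, continuous, and decreasing on [5, infinity), so the integral test applies.
Compute the improper integral int_{5}^infinity f(x) dx:
  antiderivative F(x) = log(x).
  As x -> infinity, log(x) -> infinity.
  So int = infinity - log(5) = infinity. By the integral test, the series diverges.

diverges


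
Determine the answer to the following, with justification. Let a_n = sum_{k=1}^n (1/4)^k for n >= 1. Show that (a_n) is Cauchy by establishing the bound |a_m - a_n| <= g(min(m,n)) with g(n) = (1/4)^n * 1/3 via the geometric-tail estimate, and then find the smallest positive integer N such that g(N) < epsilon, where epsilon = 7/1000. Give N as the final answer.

For m > n >= 1: |a_m - a_n| = sum_{k=n+1}^m (1/4)^k < sum_{k=n+1}^infinity (1/4)^k = (1/4)^(n+1) / (1 - 1/4) = (1/4)^n * (1/4) * (4/3) = (1/4)^n * 1/3.
So g(n) = (1/4)^n / 3. Since g(n) -> 0, (a_n) is Cauchy.
Now solve g(N) < 7/1000: (1/4)^N / 3 < 7/1000 <=> 4^N > 1 / (3 * 7/1000) = 1000/21.
Check powers of 4: 4^2 = 16 <= 1000/21, 4^3 = 64 > 1000/21.
So the smallest such N is 3. Check: g(3) = 1/(3 * 64) = 1/192 < 7/1000.

3


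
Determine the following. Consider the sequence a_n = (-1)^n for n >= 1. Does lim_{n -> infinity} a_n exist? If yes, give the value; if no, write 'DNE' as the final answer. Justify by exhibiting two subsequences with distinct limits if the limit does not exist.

Examine the behaviour of a_n along subsequences.
Even-n subsequence a_{2k} = 1 -> 1. Odd-n subsequence a_{2k+1} = -1 -> -1.
Since these two subsequential limits are 1 and -1, distinct, the full sequence cannot converge (a convergent sequence has all subsequences tending to the same limit). So lim a_n does not exist.

DNE


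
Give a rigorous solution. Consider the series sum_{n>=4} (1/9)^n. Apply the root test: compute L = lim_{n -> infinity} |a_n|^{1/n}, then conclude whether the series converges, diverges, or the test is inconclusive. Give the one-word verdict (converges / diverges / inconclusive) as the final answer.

Let a_n denote the general term. Form |a_n|^(1/n) and simplify:
|a_n|^(1/n) = 1/9
Take the limit as n -> infinity: L = 1/9.
Since L = 1/9 < 1, the root test implies convergence.

converges


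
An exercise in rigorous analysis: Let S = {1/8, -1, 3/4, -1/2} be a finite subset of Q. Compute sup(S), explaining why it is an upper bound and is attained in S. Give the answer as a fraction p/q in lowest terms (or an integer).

S is finite, so sup(S) = max(S).
Sorted decreasing:
3/4, 1/8, -1/2, -1
The extremum is 3/4.
For every x in S, x <= 3/4. And 3/4 is in S, so it is attained.
Therefore sup(S) = 3/4.

3/4


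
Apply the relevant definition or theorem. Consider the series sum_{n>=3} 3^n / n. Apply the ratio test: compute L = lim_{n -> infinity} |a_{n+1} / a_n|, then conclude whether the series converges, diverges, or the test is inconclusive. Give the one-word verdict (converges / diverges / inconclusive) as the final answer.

Let a_n denote the general term. Form the ratio a_{n+1}/a_n and simplify:
a_{n+1}/a_n = 3*n/(n + 1)
Take the limit as n -> infinity: L = 3.
Since L = 3 > 1 (or L = infinity), the ratio test implies the series diverges.

diverges


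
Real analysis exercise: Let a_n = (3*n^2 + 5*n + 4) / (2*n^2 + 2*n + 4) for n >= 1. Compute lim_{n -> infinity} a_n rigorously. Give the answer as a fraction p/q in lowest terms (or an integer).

Divide numerator and denominator by n^2, the highest power:
numerator / n^2 = 3 + 5/n + 4/n^2
denominator / n^2 = 2 + 2/n + 4/n^2
As n -> infinity, all terms of the form c/n^k (k >= 1) tend to 0.
So numerator / n^2 -> 3 and denominator / n^2 -> 2.
Therefore lim a_n = 3/2.

3/2


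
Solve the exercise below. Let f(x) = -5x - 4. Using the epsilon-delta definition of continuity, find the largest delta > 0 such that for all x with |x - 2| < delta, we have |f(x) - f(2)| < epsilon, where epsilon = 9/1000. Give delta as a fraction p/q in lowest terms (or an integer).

We compute f(2) = -5*(2) - 4 = -14.
|f(x) - f(2)| = |-5x - 4 - (-14)| = |-5(x - 2)| = 5|x - 2|.
We need 5|x - 2| < 9/1000, i.e. |x - 2| < 9/1000 / 5 = 9/5000.
So any delta <= 9/5000 works. Conversely, if delta > 9/5000, then x = 2 + 9/5000 satisfies |x - 2| = 9/5000 < delta but |f(x) - f(2)| = 5 * 9/5000 = 9/1000, which is not < 9/1000; so no larger delta works.
Hence the largest such delta is 9/5000.

9/5000


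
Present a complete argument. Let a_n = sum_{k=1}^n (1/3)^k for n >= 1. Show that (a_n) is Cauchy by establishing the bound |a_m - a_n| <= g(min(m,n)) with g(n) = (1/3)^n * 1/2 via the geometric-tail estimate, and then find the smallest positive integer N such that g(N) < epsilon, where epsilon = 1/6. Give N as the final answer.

For m > n >= 1: |a_m - a_n| = sum_{k=n+1}^m (1/3)^k < sum_{k=n+1}^infinity (1/3)^k = (1/3)^(n+1) / (1 - 1/3) = (1/3)^n * (1/3) * (3/2) = (1/3)^n * 1/2.
So g(n) = (1/3)^n / 2. Since g(n) -> 0, (a_n) is Cauchy.
Now solve g(N) < 1/6: (1/3)^N / 2 < 1/6 <=> 3^N > 1 / (2 * 1/6) = 3.
Check powers of 3: 3^1 = 3 <= 3, 3^2 = 9 > 3.
So the smallest such N is 2. Check: g(2) = 1/(2 * 9) = 1/18 < 1/6.

2


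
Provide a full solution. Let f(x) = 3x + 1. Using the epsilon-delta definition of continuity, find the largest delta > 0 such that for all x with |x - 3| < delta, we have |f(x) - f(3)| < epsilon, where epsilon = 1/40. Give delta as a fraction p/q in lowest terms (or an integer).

We compute f(3) = 3*(3) + 1 = 10.
|f(x) - f(3)| = |3x + 1 - (10)| = |3(x - 3)| = 3|x - 3|.
We need 3|x - 3| < 1/40, i.e. |x - 3| < 1/40 / 3 = 1/120.
So any delta <= 1/120 works. Conversely, if delta > 1/120, then x = 3 + 1/120 satisfies |x - 3| = 1/120 < delta but |f(x) - f(3)| = 3 * 1/120 = 1/40, which is not < 1/40; so no larger delta works.
Hence the largest such delta is 1/120.

1/120


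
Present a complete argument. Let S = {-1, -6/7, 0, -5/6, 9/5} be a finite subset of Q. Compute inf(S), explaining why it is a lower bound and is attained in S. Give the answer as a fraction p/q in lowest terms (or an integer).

S is finite, so inf(S) = min(S).
Sorted increasing:
-1, -6/7, -5/6, 0, 9/5
The extremum is -1.
For every x in S, x >= -1. And -1 is in S, so it is attained.
Therefore inf(S) = -1.

-1


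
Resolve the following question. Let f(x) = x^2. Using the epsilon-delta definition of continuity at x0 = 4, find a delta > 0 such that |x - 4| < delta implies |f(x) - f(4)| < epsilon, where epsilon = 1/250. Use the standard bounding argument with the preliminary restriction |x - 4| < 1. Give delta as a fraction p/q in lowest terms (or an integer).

Factor: |x^2 - (4)^2| = |x - 4| * |x + 4|.
Impose |x - 4| < 1 first. Then |x + 4| = |(x - 4) + 2*(4)| <= |x - 4| + 2*|4| < 1 + 8 = 9.
So |x^2 - (4)^2| < delta * 9.
We need delta * 9 <= 1/250, i.e. delta <= 1/250/9 = 1/2250.
Since 1/2250 < 1, this is tighter than 1; take delta = 1/2250.
So delta = 1/2250 works.

1/2250


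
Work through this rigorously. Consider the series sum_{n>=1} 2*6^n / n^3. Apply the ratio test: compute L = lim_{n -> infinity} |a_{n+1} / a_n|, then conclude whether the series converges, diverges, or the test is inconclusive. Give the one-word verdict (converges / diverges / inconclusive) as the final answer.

Let a_n denote the general term. Form the ratio a_{n+1}/a_n and simplify:
a_{n+1}/a_n = 6*n^3/(n + 1)^3
Take the limit as n -> infinity: L = 6.
Since L = 6 > 1 (or L = infinity), the ratio test implies the series diverges.

diverges


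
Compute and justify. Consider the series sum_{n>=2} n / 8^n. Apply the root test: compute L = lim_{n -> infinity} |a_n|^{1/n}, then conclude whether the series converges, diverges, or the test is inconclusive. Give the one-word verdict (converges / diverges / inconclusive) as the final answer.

Let a_n denote the general term. Form |a_n|^(1/n) and simplify:
|a_n|^(1/n) = n^(1/n)/8
Take the limit as n -> infinity: L = 1/8.
Since L = 1/8 < 1, the root test implies convergence.

converges


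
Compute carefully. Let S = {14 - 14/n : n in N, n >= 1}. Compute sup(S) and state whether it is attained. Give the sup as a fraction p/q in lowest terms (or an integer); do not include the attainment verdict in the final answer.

Analysis:
- Values: 0, 7, 28/3, 21/2, ... strictly increasing.
- Minimum is 0 (n=1); inf = 0 (attained).
- 14 - 14/n -> 14 from below; sup = 14, not attained.
Conclusion: sup(S) = 14, not attained in S.

14


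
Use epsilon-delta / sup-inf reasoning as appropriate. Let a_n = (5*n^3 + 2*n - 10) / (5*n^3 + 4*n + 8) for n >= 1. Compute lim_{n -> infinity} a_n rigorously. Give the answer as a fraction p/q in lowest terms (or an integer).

Divide numerator and denominator by n^3, the highest power:
numerator / n^3 = 5 + 2/n^2 - 10/n^3
denominator / n^3 = 5 + 4/n^2 + 8/n^3
As n -> infinity, all terms of the form c/n^k (k >= 1) tend to 0.
So numerator / n^3 -> 5 and denominator / n^3 -> 5.
Therefore lim a_n = 1.

1


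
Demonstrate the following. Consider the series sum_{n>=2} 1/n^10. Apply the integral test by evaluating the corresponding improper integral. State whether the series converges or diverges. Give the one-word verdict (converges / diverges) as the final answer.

Let f(x) = x^(-10). Then f is positive, continuous, and decreasing on [2, infinity), so the integral test applies.
Compute the improper integral int_{2}^infinity f(x) dx:
  antiderivative F(x) = -1/(9*x^9).
  As x -> infinity, F(x) -> 0 (since p = 10 > 1).
  So int = F(infinity) - F(2) = 0 - (-1/4608) = 1/4608.
  Finite, so by the integral test, the series converges.

converges


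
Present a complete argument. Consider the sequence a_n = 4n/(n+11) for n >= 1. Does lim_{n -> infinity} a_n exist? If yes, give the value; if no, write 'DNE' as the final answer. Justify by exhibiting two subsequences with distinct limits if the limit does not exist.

Examine the behaviour of a_n along subsequences.
Even-n subsequence a_{2k} = 4(2k)/(2k+11) -> 4. Odd-n subsequence a_{2k+1} = 4(2k+1)/(2k+12) -> 4. Both tend to 4, which suggests the limit is 4; verify directly.
|a_n - 4| = |4n - 4(n+11)| / (n+11) = 44/(n+11) < 44/n for every n >= 1.
Given epsilon > 0, choose a positive integer N > 44/epsilon. Then for all n >= N, |a_n - 4| < 44/n <= 44/N < epsilon.
So by the definition of the limit, lim a_n exists and equals 4.

4


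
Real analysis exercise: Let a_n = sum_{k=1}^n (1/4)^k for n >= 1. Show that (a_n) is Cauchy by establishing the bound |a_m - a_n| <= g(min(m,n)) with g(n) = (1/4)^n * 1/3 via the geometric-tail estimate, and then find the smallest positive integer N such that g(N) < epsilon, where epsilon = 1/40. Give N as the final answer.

For m > n >= 1: |a_m - a_n| = sum_{k=n+1}^m (1/4)^k < sum_{k=n+1}^infinity (1/4)^k = (1/4)^(n+1) / (1 - 1/4) = (1/4)^n * (1/4) * (4/3) = (1/4)^n * 1/3.
So g(n) = (1/4)^n / 3. Since g(n) -> 0, (a_n) is Cauchy.
Now solve g(N) < 1/40: (1/4)^N / 3 < 1/40 <=> 4^N > 1 / (3 * 1/40) = 40/3.
Check powers of 4: 4^1 = 4 <= 40/3, 4^2 = 16 > 40/3.
So the smallest such N is 2. Check: g(2) = 1/(3 * 16) = 1/48 < 1/40.

2


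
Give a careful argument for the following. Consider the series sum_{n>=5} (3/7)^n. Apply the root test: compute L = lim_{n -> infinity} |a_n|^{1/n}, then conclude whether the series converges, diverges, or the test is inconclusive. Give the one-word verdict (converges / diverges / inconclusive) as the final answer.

Let a_n denote the general term. Form |a_n|^(1/n) and simplify:
|a_n|^(1/n) = 3/7
Take the limit as n -> infinity: L = 3/7.
Since L = 3/7 < 1, the root test implies convergence.

converges


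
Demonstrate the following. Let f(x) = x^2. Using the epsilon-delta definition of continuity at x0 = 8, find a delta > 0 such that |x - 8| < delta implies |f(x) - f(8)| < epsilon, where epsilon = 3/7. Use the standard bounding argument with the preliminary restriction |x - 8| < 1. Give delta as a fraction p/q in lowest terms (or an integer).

Factor: |x^2 - (8)^2| = |x - 8| * |x + 8|.
Impose |x - 8| < 1 first. Then |x + 8| = |(x - 8) + 2*(8)| <= |x - 8| + 2*|8| < 1 + 16 = 17.
So |x^2 - (8)^2| < delta * 17.
We need delta * 17 <= 3/7, i.e. delta <= 3/7/17 = 3/119.
Since 3/119 < 1, this is tighter than 1; take delta = 3/119.
So delta = 3/119 works.

3/119


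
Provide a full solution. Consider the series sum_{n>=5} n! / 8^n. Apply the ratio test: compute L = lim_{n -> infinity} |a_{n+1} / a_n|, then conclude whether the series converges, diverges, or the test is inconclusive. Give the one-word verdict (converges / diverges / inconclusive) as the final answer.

Let a_n denote the general term. Form the ratio a_{n+1}/a_n and simplify:
a_{n+1}/a_n = n/8 + 1/8
Take the limit as n -> infinity: L = infinity.
Since L = infinity > 1 (or L = infinity), the ratio test implies the series diverges.

diverges


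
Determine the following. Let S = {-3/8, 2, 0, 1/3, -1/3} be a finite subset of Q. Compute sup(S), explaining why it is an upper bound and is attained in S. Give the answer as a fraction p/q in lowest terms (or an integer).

S is finite, so sup(S) = max(S).
Sorted decreasing:
2, 1/3, 0, -1/3, -3/8
The extremum is 2.
For every x in S, x <= 2. And 2 is in S, so it is attained.
Therefore sup(S) = 2.

2


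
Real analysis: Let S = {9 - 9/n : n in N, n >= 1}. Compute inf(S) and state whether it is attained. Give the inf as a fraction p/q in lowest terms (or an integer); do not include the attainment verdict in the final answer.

Analysis:
- Values: 0, 9/2, 6, 27/4, ... strictly increasing.
- Minimum is 0 (n=1); inf = 0 (attained).
- 9 - 9/n -> 9 from below; sup = 9, not attained.
Conclusion: inf(S) = 0, attained in S.

0


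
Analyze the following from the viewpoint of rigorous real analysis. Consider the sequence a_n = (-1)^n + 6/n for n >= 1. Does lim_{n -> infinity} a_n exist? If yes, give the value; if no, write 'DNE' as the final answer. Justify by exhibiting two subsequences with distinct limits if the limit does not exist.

Examine the behaviour of a_n along subsequences.
a_{2k} = 1 + 6/(2k) -> 1. a_{2k+1} = -1 + 6/(2k+1) -> -1.
Since these two subsequential limits are 1 and -1, distinct, the full sequence cannot converge (a convergent sequence has all subsequences tending to the same limit). So lim a_n does not exist.

DNE


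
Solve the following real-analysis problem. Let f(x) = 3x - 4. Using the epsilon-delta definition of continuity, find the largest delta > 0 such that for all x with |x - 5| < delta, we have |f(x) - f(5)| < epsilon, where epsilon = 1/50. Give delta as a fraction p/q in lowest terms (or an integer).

We compute f(5) = 3*(5) - 4 = 11.
|f(x) - f(5)| = |3x - 4 - (11)| = |3(x - 5)| = 3|x - 5|.
We need 3|x - 5| < 1/50, i.e. |x - 5| < 1/50 / 3 = 1/150.
So any delta <= 1/150 works. Conversely, if delta > 1/150, then x = 5 + 1/150 satisfies |x - 5| = 1/150 < delta but |f(x) - f(5)| = 3 * 1/150 = 1/50, which is not < 1/50; so no larger delta works.
Hence the largest such delta is 1/150.

1/150


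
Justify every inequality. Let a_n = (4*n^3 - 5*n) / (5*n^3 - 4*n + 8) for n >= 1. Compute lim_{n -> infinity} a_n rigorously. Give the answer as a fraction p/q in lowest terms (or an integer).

Divide numerator and denominator by n^3, the highest power:
numerator / n^3 = 4 - 5/n^2
denominator / n^3 = 5 - 4/n^2 + 8/n^3
As n -> infinity, all terms of the form c/n^k (k >= 1) tend to 0.
So numerator / n^3 -> 4 and denominator / n^3 -> 5.
Therefore lim a_n = 4/5.

4/5


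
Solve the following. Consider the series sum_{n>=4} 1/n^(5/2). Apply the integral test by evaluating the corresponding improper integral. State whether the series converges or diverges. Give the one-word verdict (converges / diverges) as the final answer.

Let f(x) = x^(-5/2). Then f is positive, continuous, and decreasing on [4, infinity), so the integral test applies.
Compute the improper integral int_{4}^infinity f(x) dx:
  antiderivative F(x) = -2/(3*x^(3/2)).
  As x -> infinity, F(x) -> 0 (since p = 5/2 > 1).
  So int = F(infinity) - F(4) = 0 - (-1/12) = 1/12.
  Finite, so by the integral test, the series converges.

converges


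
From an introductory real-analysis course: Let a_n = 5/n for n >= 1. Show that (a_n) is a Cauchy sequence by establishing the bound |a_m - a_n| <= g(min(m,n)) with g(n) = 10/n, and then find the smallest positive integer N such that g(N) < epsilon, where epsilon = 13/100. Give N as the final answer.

For any m, n >= 1, by the triangle inequality:
|a_m - a_n| = |5/m - 5/n| <= 5*1/m + 5*1/n <= 10/min(m,n).
So g(n) = 10/n bounds the Cauchy difference. Since g(n) -> 0, (a_n) is Cauchy.
Now solve g(N) < 13/100: 10/N < 13/100 <=> N > 10 / (13/100) = 1000/13.
The smallest integer strictly greater than 1000/13 is N = 77.
Check: g(77) = 10/77 = 10/77 < 13/100; g(76) = 5/38 >= 13/100. So N = 77.

77


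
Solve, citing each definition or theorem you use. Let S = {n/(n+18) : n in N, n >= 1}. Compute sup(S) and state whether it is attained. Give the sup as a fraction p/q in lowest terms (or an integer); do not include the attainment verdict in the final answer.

Analysis:
- Values: 1/19, 1/10, 1/7, 2/11, ... strictly increasing.
- Minimum is 1/19 (n=1); inf = 1/19 (attained).
- n/(n+18) = 1 - 18/(n+18) -> 1 from below as n -> infinity, and never equals 1.
- So sup = 1 (not attained).
Conclusion: sup(S) = 1, not attained in S.

1


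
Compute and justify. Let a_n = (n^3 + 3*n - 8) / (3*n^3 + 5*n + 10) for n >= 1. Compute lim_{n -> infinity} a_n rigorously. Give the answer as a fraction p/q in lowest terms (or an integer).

Divide numerator and denominator by n^3, the highest power:
numerator / n^3 = 1 + 3/n^2 - 8/n^3
denominator / n^3 = 3 + 5/n^2 + 10/n^3
As n -> infinity, all terms of the form c/n^k (k >= 1) tend to 0.
So numerator / n^3 -> 1 and denominator / n^3 -> 3.
Therefore lim a_n = 1/3.

1/3


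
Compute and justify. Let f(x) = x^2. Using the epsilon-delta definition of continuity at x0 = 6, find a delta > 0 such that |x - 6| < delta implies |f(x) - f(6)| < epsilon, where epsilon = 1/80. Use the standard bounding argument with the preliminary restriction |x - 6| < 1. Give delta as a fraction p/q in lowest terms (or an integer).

Factor: |x^2 - (6)^2| = |x - 6| * |x + 6|.
Impose |x - 6| < 1 first. Then |x + 6| = |(x - 6) + 2*(6)| <= |x - 6| + 2*|6| < 1 + 12 = 13.
So |x^2 - (6)^2| < delta * 13.
We need delta * 13 <= 1/80, i.e. delta <= 1/80/13 = 1/1040.
Since 1/1040 < 1, this is tighter than 1; take delta = 1/1040.
So delta = 1/1040 works.

1/1040


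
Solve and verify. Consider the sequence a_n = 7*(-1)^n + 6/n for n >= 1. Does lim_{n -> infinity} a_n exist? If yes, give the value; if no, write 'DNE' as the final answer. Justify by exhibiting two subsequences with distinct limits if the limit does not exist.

Examine the behaviour of a_n along subsequences.
a_{2k} = 7 + 6/(2k) -> 7. a_{2k+1} = -7 + 6/(2k+1) -> -7.
Since these two subsequential limits are 7 and -7, distinct, the full sequence cannot converge (a convergent sequence has all subsequences tending to the same limit). So lim a_n does not exist.

DNE


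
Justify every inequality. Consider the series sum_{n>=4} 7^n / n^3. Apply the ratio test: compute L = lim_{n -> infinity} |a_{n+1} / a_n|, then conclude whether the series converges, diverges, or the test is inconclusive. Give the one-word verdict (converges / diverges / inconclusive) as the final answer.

Let a_n denote the general term. Form the ratio a_{n+1}/a_n and simplify:
a_{n+1}/a_n = 7*n^3/(n + 1)^3
Take the limit as n -> infinity: L = 7.
Since L = 7 > 1 (or L = infinity), the ratio test implies the series diverges.

diverges


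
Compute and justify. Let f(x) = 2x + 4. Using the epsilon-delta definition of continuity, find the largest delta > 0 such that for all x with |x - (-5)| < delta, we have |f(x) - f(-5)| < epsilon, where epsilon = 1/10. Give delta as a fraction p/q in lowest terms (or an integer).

We compute f(-5) = 2*(-5) + 4 = -6.
|f(x) - f(-5)| = |2x + 4 - (-6)| = |2(x - (-5))| = 2|x - (-5)|.
We need 2|x - (-5)| < 1/10, i.e. |x - (-5)| < 1/10 / 2 = 1/20.
So any delta <= 1/20 works. Conversely, if delta > 1/20, then x = -5 + 1/20 satisfies |x - (-5)| = 1/20 < delta but |f(x) - f(-5)| = 2 * 1/20 = 1/10, which is not < 1/10; so no larger delta works.
Hence the largest such delta is 1/20.

1/20


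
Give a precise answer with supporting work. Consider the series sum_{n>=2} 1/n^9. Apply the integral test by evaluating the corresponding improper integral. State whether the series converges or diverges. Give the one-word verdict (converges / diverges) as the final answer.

Let f(x) = x^(-9). Then f is positive, continuous, and decreasing on [2, infinity), so the integral test applies.
Compute the improper integral int_{2}^infinity f(x) dx:
  antiderivative F(x) = -1/(8*x^8).
  As x -> infinity, F(x) -> 0 (since p = 9 > 1).
  So int = F(infinity) - F(2) = 0 - (-1/2048) = 1/2048.
  Finite, so by the integral test, the series converges.

converges


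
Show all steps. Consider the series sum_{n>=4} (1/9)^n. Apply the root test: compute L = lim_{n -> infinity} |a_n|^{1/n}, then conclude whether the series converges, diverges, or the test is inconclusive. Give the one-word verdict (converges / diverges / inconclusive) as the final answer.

Let a_n denote the general term. Form |a_n|^(1/n) and simplify:
|a_n|^(1/n) = 1/9
Take the limit as n -> infinity: L = 1/9.
Since L = 1/9 < 1, the root test implies convergence.

converges


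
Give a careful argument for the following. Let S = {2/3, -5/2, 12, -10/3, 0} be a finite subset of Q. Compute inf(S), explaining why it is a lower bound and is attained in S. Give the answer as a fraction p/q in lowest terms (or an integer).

S is finite, so inf(S) = min(S).
Sorted increasing:
-10/3, -5/2, 0, 2/3, 12
The extremum is -10/3.
For every x in S, x >= -10/3. And -10/3 is in S, so it is attained.
Therefore inf(S) = -10/3.

-10/3


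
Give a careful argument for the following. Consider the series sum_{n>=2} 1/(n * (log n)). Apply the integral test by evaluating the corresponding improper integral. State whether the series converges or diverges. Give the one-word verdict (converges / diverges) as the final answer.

Let f(x) = 1/(x*log(x)). Then f is positive, continuous, and decreasing on [2, infinity), so the integral test applies.
Compute the improper integral int_{2}^infinity f(x) dx:
  antiderivative F(x) = log(log(x)).
  F(x) = log(log(x)) -> infinity as x -> infinity. The integral diverges, so by the integral test, the series diverges.

diverges


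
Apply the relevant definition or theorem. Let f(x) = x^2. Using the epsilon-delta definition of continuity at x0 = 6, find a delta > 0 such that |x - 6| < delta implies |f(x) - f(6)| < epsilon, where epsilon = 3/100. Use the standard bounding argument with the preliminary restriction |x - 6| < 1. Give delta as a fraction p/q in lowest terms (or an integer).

Factor: |x^2 - (6)^2| = |x - 6| * |x + 6|.
Impose |x - 6| < 1 first. Then |x + 6| = |(x - 6) + 2*(6)| <= |x - 6| + 2*|6| < 1 + 12 = 13.
So |x^2 - (6)^2| < delta * 13.
We need delta * 13 <= 3/100, i.e. delta <= 3/100/13 = 3/1300.
Since 3/1300 < 1, this is tighter than 1; take delta = 3/1300.
So delta = 3/1300 works.

3/1300


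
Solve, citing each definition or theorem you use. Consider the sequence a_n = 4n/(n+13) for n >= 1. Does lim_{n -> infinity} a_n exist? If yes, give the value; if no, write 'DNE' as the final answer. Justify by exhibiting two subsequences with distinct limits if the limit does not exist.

Examine the behaviour of a_n along subsequences.
Even-n subsequence a_{2k} = 4(2k)/(2k+13) -> 4. Odd-n subsequence a_{2k+1} = 4(2k+1)/(2k+14) -> 4. Both tend to 4, which suggests the limit is 4; verify directly.
|a_n - 4| = |4n - 4(n+13)| / (n+13) = 52/(n+13) < 52/n for every n >= 1.
Given epsilon > 0, choose a positive integer N > 52/epsilon. Then for all n >= N, |a_n - 4| < 52/n <= 52/N < epsilon.
So by the definition of the limit, lim a_n exists and equals 4.

4


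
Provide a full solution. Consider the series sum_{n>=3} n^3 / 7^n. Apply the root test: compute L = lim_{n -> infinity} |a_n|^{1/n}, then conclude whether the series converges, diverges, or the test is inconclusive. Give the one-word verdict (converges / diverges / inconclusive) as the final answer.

Let a_n denote the general term. Form |a_n|^(1/n) and simplify:
|a_n|^(1/n) = n^(3/n)/7
Take the limit as n -> infinity: L = 1/7.
Since L = 1/7 < 1, the root test implies convergence.

converges


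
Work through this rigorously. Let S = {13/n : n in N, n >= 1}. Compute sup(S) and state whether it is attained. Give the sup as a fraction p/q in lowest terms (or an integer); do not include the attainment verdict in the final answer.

Analysis:
- Values: 13, 13/2, 13/3, 13/4, ... strictly decreasing.
- The maximum is 13 (n=1); sup = 13 (attained).
- The set is bounded below by 0; 13/n -> 0 so 0 is the greatest lower bound.
- 0 is not in the set, so inf = 0 is not attained.
Conclusion: sup(S) = 13, attained in S.

13


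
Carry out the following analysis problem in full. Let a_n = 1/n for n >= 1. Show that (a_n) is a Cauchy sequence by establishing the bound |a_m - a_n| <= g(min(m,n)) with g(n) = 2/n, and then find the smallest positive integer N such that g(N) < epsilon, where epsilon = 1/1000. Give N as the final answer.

For any m, n >= 1, by the triangle inequality:
|a_m - a_n| = |1/m - 1/n| <= 1/m + 1/n <= 2/min(m,n).
So g(n) = 2/n bounds the Cauchy difference. Since g(n) -> 0, (a_n) is Cauchy.
Now solve g(N) < 1/1000: 2/N < 1/1000 <=> N > 2 / (1/1000) = 2000.
The smallest integer strictly greater than 2000 is N = 2001.
Check: g(2001) = 2/2001 = 2/2001 < 1/1000; g(2000) = 1/1000 >= 1/1000. So N = 2001.

2001


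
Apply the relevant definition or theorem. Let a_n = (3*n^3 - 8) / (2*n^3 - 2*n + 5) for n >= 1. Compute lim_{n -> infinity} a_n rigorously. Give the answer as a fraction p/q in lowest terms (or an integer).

Divide numerator and denominator by n^3, the highest power:
numerator / n^3 = 3 - 8/n^3
denominator / n^3 = 2 - 2/n^2 + 5/n^3
As n -> infinity, all terms of the form c/n^k (k >= 1) tend to 0.
So numerator / n^3 -> 3 and denominator / n^3 -> 2.
Therefore lim a_n = 3/2.

3/2


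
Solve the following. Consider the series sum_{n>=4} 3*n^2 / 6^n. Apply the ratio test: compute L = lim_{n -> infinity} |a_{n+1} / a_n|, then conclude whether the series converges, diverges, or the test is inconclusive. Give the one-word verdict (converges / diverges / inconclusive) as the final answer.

Let a_n denote the general term. Form the ratio a_{n+1}/a_n and simplify:
a_{n+1}/a_n = (n + 1)^2/(6*n^2)
Take the limit as n -> infinity: L = 1/6.
Since L = 1/6 < 1, the ratio test implies the series converges.

converges


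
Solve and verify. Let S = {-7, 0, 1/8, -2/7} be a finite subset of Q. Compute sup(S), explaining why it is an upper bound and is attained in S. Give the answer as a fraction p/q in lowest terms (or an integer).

S is finite, so sup(S) = max(S).
Sorted decreasing:
1/8, 0, -2/7, -7
The extremum is 1/8.
For every x in S, x <= 1/8. And 1/8 is in S, so it is attained.
Therefore sup(S) = 1/8.

1/8


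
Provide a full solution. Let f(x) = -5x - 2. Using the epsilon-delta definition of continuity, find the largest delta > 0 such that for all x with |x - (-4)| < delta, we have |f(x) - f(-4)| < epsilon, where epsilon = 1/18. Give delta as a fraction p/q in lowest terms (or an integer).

We compute f(-4) = -5*(-4) - 2 = 18.
|f(x) - f(-4)| = |-5x - 2 - (18)| = |-5(x - (-4))| = 5|x - (-4)|.
We need 5|x - (-4)| < 1/18, i.e. |x - (-4)| < 1/18 / 5 = 1/90.
So any delta <= 1/90 works. Conversely, if delta > 1/90, then x = -4 + 1/90 satisfies |x - (-4)| = 1/90 < delta but |f(x) - f(-4)| = 5 * 1/90 = 1/18, which is not < 1/18; so no larger delta works.
Hence the largest such delta is 1/90.

1/90


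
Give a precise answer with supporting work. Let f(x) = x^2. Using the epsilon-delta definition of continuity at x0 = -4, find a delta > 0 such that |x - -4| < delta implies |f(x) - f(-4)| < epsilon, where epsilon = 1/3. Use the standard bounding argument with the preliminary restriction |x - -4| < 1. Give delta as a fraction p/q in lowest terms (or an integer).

Factor: |x^2 - (-4)^2| = |x - -4| * |x + -4|.
Impose |x - -4| < 1 first. Then |x + -4| = |(x - -4) + 2*(-4)| <= |x - -4| + 2*|-4| < 1 + 8 = 9.
So |x^2 - (-4)^2| < delta * 9.
We need delta * 9 <= 1/3, i.e. delta <= 1/3/9 = 1/27.
Since 1/27 < 1, this is tighter than 1; take delta = 1/27.
So delta = 1/27 works.

1/27
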